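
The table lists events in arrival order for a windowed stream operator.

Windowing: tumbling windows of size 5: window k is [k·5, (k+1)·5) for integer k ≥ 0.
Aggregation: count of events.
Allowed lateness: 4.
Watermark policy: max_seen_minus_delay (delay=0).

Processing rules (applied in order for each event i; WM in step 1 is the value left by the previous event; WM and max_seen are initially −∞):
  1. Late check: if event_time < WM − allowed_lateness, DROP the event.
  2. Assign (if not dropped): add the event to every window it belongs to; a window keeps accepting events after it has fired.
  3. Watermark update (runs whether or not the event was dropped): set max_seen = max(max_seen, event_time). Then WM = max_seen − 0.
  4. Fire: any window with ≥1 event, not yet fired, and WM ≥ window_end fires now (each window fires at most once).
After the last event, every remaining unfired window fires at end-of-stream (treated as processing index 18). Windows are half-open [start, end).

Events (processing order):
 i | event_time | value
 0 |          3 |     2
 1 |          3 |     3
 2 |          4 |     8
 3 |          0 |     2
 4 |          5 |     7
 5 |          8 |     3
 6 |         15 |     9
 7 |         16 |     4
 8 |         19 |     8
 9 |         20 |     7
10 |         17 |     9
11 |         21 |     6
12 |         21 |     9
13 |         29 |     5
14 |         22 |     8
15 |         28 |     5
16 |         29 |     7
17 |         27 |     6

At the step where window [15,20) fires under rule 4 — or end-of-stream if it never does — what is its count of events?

3

i=0 t=3 v=2: → [0,5); WM=3
i=1 t=3 v=3: → [0,5); WM=3
i=2 t=4 v=8: → [0,5); WM=4
i=3 t=0 v=2: → [0,5); WM=4
i=4 t=5 v=7: → [5,10); WM=5; [0,5) fires=4
i=5 t=8 v=3: → [5,10); WM=8
i=6 t=15 v=9: → [15,20); WM=15; [5,10) fires=2
i=7 t=16 v=4: → [15,20); WM=16
i=8 t=19 v=8: → [15,20); WM=19
i=9 t=20 v=7: → [20,25); WM=20; [15,20) fires=3
i=10 t=17 v=9: → [15,20); WM=20
i=11 t=21 v=6: → [20,25); WM=21
i=12 t=21 v=9: → [20,25); WM=21
i=13 t=29 v=5: → [25,30); WM=29; [20,25) fires=3
i=14 t=22 v=8: DROP (t<29-4); WM=29
i=15 t=28 v=5: → [25,30); WM=29
i=16 t=29 v=7: → [25,30); WM=29
i=17 t=27 v=6: → [25,30); WM=29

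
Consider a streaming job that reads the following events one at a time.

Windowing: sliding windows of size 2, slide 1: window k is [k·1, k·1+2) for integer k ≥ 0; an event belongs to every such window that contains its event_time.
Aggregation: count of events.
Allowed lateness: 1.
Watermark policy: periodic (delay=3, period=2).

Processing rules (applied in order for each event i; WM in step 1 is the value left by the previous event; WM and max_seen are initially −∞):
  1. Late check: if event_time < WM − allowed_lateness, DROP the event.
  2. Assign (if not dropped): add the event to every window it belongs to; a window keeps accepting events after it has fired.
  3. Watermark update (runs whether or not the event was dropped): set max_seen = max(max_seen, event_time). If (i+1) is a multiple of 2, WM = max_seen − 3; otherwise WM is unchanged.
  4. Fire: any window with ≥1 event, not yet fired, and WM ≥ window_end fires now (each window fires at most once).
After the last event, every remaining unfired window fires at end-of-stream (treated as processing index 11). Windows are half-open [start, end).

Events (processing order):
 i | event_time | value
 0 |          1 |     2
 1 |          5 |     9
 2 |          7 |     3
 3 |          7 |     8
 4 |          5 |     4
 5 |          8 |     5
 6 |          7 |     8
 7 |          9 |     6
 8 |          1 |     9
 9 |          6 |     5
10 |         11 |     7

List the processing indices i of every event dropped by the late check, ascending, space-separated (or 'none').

i=0 t=1 v=2: → [1,3),[0,2); WM=−∞
i=1 t=5 v=9: → [5,7),[4,6); WM=2; [0,2) fires=1
i=2 t=7 v=3: → [7,9),[6,8); WM=2
i=3 t=7 v=8: → [7,9),[6,8); WM=4; [1,3) fires=1
i=4 t=5 v=4: → [5,7),[4,6); WM=4
i=5 t=8 v=5: → [8,10),[7,9); WM=5
i=6 t=7 v=8: → [7,9),[6,8); WM=5
i=7 t=9 v=6: → [9,11),[8,10); WM=6; [4,6) fires=2
i=8 t=1 v=9: DROP (t<6-1); WM=6
i=9 t=6 v=5: → [6,8),[5,7); WM=6
i=10 t=11 v=7: → [11,13),[10,12); WM=6

8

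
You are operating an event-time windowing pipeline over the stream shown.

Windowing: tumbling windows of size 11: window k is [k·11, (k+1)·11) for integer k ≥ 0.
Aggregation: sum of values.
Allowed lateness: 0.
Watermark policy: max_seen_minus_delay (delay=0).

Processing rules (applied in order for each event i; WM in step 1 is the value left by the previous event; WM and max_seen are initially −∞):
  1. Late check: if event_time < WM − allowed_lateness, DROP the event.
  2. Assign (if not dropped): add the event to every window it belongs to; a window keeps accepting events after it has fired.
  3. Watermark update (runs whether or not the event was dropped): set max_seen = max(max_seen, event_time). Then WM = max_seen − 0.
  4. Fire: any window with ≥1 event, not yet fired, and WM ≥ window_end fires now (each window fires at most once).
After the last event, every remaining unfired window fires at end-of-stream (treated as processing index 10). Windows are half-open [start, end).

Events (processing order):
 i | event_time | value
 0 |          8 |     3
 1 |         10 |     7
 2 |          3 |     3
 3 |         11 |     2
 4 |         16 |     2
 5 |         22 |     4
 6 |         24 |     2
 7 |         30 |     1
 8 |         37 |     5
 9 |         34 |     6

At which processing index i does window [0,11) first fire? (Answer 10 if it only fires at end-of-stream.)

3

i=0 t=8 v=3: → [0,11); WM=8
i=1 t=10 v=7: → [0,11); WM=10
i=2 t=3 v=3: DROP (t<10-0); WM=10
i=3 t=11 v=2: → [11,22); WM=11; [0,11) fires=10
i=4 t=16 v=2: → [11,22); WM=16
i=5 t=22 v=4: → [22,33); WM=22; [11,22) fires=4
i=6 t=24 v=2: → [22,33); WM=24
i=7 t=30 v=1: → [22,33); WM=30
i=8 t=37 v=5: → [33,44); WM=37; [22,33) fires=7
i=9 t=34 v=6: DROP (t<37-0); WM=37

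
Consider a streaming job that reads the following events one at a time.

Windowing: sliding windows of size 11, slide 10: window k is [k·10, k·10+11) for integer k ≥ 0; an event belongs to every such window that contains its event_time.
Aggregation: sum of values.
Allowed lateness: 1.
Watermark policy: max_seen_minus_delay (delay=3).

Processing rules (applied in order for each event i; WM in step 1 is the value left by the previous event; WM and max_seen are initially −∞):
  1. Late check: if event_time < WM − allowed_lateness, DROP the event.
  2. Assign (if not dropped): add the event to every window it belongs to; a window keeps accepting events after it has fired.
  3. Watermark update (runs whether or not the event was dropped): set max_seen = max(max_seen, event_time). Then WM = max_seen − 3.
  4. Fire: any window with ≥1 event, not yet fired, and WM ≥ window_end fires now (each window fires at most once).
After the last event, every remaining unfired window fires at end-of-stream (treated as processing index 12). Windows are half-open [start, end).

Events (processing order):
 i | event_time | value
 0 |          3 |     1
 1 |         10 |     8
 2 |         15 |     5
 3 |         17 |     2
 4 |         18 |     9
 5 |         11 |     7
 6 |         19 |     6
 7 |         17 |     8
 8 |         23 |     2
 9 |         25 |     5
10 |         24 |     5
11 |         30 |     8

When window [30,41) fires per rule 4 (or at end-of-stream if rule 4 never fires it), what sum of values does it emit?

i=0 t=3 v=1: → [0,11); WM=0
i=1 t=10 v=8: → [10,21),[0,11); WM=7
i=2 t=15 v=5: → [10,21); WM=12; [0,11) fires=9
i=3 t=17 v=2: → [10,21); WM=14
i=4 t=18 v=9: → [10,21); WM=15
i=5 t=11 v=7: DROP (t<15-1); WM=15
i=6 t=19 v=6: → [10,21); WM=16
i=7 t=17 v=8: → [10,21); WM=16
i=8 t=23 v=2: → [20,31); WM=20
i=9 t=25 v=5: → [20,31); WM=22; [10,21) fires=38
i=10 t=24 v=5: → [20,31); WM=22
i=11 t=30 v=8: → [30,41),[20,31); WM=27

8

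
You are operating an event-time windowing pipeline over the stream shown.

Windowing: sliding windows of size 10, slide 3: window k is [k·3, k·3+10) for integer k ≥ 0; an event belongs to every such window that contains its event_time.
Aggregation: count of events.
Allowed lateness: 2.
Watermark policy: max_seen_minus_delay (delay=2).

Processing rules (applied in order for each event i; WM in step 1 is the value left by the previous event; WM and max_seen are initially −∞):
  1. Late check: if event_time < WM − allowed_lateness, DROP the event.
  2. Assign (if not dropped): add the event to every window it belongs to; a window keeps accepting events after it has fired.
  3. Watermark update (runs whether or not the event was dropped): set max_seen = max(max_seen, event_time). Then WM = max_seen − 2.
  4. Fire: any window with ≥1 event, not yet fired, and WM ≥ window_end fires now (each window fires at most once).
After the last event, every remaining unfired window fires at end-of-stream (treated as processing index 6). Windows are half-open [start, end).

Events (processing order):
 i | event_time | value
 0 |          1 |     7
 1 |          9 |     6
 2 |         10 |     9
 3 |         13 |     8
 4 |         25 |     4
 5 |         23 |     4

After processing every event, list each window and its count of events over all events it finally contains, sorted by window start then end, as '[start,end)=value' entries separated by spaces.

i=0 t=1 v=7: → [0,10); WM=-1
i=1 t=9 v=6: → [9,19),[6,16),[3,13),[0,10); WM=7
i=2 t=10 v=9: → [9,19),[6,16),[3,13); WM=8
i=3 t=13 v=8: → [12,22),[9,19),[6,16); WM=11; [0,10) fires=2
i=4 t=25 v=4: → [24,34),[21,31),[18,28); WM=23; [3,13) fires=2 [6,16) fires=3 [9,19) fires=3 [12,22) fires=1
i=5 t=23 v=4: → [21,31),[18,28),[15,25); WM=23

[0,10)=2 [3,13)=2 [6,16)=3 [9,19)=3 [12,22)=1 [15,25)=1 [18,28)=2 [21,31)=2 [24,34)=1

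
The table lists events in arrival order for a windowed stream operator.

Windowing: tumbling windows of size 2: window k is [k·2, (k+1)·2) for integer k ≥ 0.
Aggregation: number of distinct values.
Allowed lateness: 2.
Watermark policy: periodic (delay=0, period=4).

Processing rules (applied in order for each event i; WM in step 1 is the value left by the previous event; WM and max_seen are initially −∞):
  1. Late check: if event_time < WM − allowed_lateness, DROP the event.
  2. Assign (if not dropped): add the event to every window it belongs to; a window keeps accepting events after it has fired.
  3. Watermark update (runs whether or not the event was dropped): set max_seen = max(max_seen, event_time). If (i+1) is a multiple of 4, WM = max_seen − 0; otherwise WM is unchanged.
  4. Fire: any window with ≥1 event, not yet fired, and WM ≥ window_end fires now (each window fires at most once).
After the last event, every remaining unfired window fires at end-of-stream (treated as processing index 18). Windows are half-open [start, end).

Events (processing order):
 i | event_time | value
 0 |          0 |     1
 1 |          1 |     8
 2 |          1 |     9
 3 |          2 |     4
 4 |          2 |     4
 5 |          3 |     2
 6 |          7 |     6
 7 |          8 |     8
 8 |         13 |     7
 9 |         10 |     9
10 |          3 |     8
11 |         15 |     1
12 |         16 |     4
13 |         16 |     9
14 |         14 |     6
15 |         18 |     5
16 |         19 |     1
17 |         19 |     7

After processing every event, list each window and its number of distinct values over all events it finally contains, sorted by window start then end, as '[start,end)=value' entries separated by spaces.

i=0 t=0 v=1: → [0,2); WM=−∞
i=1 t=1 v=8: → [0,2); WM=−∞
i=2 t=1 v=9: → [0,2); WM=−∞
i=3 t=2 v=4: → [2,4); WM=2; [0,2) fires=3
i=4 t=2 v=4: → [2,4); WM=2
i=5 t=3 v=2: → [2,4); WM=2
i=6 t=7 v=6: → [6,8); WM=2
i=7 t=8 v=8: → [8,10); WM=8; [2,4) fires=2 [6,8) fires=1
i=8 t=13 v=7: → [12,14); WM=8
i=9 t=10 v=9: → [10,12); WM=8
i=10 t=3 v=8: DROP (t<8-2); WM=8
i=11 t=15 v=1: → [14,16); WM=15; [8,10) fires=1 [10,12) fires=1 [12,14) fires=1
i=12 t=16 v=4: → [16,18); WM=15
i=13 t=16 v=9: → [16,18); WM=15
i=14 t=14 v=6: → [14,16); WM=15
i=15 t=18 v=5: → [18,20); WM=18; [14,16) fires=2 [16,18) fires=2
i=16 t=19 v=1: → [18,20); WM=18
i=17 t=19 v=7: → [18,20); WM=18

[0,2)=3 [2,4)=2 [6,8)=1 [8,10)=1 [10,12)=1 [12,14)=1 [14,16)=2 [16,18)=2 [18,20)=3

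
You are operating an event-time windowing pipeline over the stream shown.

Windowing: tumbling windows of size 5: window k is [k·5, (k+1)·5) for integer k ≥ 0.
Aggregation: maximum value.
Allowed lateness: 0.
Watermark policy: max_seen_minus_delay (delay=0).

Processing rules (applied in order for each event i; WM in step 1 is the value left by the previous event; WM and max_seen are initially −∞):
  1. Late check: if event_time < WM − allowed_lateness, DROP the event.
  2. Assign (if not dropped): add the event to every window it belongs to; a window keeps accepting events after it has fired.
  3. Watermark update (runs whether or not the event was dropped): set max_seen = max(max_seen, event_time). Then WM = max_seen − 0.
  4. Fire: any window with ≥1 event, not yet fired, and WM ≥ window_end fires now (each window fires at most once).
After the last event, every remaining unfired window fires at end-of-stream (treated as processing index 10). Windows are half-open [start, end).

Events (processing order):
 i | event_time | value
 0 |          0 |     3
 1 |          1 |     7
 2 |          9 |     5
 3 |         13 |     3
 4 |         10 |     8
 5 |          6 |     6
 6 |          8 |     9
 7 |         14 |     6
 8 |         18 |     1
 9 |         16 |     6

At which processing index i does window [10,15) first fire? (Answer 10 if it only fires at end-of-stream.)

8

i=0 t=0 v=3: → [0,5); WM=0
i=1 t=1 v=7: → [0,5); WM=1
i=2 t=9 v=5: → [5,10); WM=9; [0,5) fires=7
i=3 t=13 v=3: → [10,15); WM=13; [5,10) fires=5
i=4 t=10 v=8: DROP (t<13-0); WM=13
i=5 t=6 v=6: DROP (t<13-0); WM=13
i=6 t=8 v=9: DROP (t<13-0); WM=13
i=7 t=14 v=6: → [10,15); WM=14
i=8 t=18 v=1: → [15,20); WM=18; [10,15) fires=6
i=9 t=16 v=6: DROP (t<18-0); WM=18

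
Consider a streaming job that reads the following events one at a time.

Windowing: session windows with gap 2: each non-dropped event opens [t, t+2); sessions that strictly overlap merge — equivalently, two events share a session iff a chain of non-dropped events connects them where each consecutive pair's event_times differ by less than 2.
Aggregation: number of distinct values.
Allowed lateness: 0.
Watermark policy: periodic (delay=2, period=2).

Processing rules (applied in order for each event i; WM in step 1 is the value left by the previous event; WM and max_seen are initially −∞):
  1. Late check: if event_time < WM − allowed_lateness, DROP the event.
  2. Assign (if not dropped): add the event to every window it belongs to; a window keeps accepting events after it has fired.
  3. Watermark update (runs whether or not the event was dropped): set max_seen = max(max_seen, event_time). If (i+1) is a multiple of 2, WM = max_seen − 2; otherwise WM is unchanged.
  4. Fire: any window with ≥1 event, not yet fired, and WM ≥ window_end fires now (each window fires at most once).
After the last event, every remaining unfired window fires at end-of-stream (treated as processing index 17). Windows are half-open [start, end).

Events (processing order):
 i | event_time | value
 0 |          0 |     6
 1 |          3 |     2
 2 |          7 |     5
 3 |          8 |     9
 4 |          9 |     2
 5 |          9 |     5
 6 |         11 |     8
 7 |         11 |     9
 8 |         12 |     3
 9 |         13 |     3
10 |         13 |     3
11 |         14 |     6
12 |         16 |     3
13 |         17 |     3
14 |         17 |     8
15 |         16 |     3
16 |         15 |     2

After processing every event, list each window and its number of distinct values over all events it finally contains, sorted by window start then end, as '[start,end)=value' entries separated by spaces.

i=0 t=0 v=6: → [0,2); WM=−∞
i=1 t=3 v=2: → [3,5); WM=1
i=2 t=7 v=5: → [7,9); WM=1
i=3 t=8 v=9: → [7,10); WM=6
i=4 t=9 v=2: → [7,11); WM=6
i=5 t=9 v=5: → [7,11); WM=7
i=6 t=11 v=8: → [11,13); WM=7
i=7 t=11 v=9: → [11,13); WM=9
i=8 t=12 v=3: → [11,14); WM=9
i=9 t=13 v=3: → [11,15); WM=11
i=10 t=13 v=3: → [11,15); WM=11
i=11 t=14 v=6: → [11,16); WM=12
i=12 t=16 v=3: → [16,18); WM=12
i=13 t=17 v=3: → [16,19); WM=15
i=14 t=17 v=8: → [16,19); WM=15
i=15 t=16 v=3: → [16,19); WM=15
i=16 t=15 v=2: → [11,19); WM=15

[0,2)=1 [3,5)=1 [7,11)=3 [11,19)=5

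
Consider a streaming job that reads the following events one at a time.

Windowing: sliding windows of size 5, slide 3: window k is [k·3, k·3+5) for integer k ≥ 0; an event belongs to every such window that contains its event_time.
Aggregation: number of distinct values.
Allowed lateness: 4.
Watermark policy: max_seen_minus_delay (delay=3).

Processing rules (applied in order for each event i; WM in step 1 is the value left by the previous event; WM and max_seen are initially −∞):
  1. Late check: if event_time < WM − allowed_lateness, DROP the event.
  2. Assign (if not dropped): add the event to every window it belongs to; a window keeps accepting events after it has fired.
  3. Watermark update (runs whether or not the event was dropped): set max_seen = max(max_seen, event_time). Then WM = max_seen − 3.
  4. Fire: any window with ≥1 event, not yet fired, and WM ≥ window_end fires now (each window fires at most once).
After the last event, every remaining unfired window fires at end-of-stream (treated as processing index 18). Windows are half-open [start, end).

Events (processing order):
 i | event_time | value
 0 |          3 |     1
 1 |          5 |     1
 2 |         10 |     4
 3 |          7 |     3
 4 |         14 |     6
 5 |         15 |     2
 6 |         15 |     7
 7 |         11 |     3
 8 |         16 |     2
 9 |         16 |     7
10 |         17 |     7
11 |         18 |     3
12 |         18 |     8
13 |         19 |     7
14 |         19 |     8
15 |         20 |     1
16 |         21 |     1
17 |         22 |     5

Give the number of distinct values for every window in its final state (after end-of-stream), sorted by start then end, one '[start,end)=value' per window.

[0,5)=1 [3,8)=2 [6,11)=2 [9,14)=2 [12,17)=3 [15,20)=4 [18,23)=5 [21,26)=2

i=0 t=3 v=1: → [3,8),[0,5); WM=0
i=1 t=5 v=1: → [3,8); WM=2
i=2 t=10 v=4: → [9,14),[6,11); WM=7; [0,5) fires=1
i=3 t=7 v=3: → [6,11),[3,8); WM=7
i=4 t=14 v=6: → [12,17); WM=11; [3,8) fires=2 [6,11) fires=2
i=5 t=15 v=2: → [15,20),[12,17); WM=12
i=6 t=15 v=7: → [15,20),[12,17); WM=12
i=7 t=11 v=3: → [9,14); WM=12
i=8 t=16 v=2: → [15,20),[12,17); WM=13
i=9 t=16 v=7: → [15,20),[12,17); WM=13
i=10 t=17 v=7: → [15,20); WM=14; [9,14) fires=2
i=11 t=18 v=3: → [18,23),[15,20); WM=15
i=12 t=18 v=8: → [18,23),[15,20); WM=15
i=13 t=19 v=7: → [18,23),[15,20); WM=16
i=14 t=19 v=8: → [18,23),[15,20); WM=16
i=15 t=20 v=1: → [18,23); WM=17; [12,17) fires=3
i=16 t=21 v=1: → [21,26),[18,23); WM=18
i=17 t=22 v=5: → [21,26),[18,23); WM=19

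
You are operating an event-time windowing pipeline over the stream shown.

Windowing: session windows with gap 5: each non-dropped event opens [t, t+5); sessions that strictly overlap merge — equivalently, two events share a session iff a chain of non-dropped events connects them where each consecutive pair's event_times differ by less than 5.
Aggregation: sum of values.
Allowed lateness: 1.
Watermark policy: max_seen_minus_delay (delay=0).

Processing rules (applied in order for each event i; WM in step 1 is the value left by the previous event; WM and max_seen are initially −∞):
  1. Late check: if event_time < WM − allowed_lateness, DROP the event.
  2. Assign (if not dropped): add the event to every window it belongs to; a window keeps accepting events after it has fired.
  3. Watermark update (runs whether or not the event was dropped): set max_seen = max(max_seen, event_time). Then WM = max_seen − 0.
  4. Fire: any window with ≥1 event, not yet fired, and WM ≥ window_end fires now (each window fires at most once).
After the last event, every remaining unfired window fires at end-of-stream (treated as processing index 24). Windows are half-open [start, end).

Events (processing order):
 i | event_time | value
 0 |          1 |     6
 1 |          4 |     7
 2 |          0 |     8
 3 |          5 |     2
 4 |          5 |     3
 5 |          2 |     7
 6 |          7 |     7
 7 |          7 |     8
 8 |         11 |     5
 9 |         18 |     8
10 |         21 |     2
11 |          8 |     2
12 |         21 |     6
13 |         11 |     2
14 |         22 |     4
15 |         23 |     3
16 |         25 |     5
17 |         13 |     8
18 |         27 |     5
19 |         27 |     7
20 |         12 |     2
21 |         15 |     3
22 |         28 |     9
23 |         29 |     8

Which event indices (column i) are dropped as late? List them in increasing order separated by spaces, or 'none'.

2 5 11 13 17 20 21

i=0 t=1 v=6: → [1,6); WM=1
i=1 t=4 v=7: → [1,9); WM=4
i=2 t=0 v=8: DROP (t<4-1); WM=4
i=3 t=5 v=2: → [1,10); WM=5
i=4 t=5 v=3: → [1,10); WM=5
i=5 t=2 v=7: DROP (t<5-1); WM=5
i=6 t=7 v=7: → [1,12); WM=7
i=7 t=7 v=8: → [1,12); WM=7
i=8 t=11 v=5: → [1,16); WM=11
i=9 t=18 v=8: → [18,23); WM=18
i=10 t=21 v=2: → [18,26); WM=21
i=11 t=8 v=2: DROP (t<21-1); WM=21
i=12 t=21 v=6: → [18,26); WM=21
i=13 t=11 v=2: DROP (t<21-1); WM=21
i=14 t=22 v=4: → [18,27); WM=22
i=15 t=23 v=3: → [18,28); WM=23
i=16 t=25 v=5: → [18,30); WM=25
i=17 t=13 v=8: DROP (t<25-1); WM=25
i=18 t=27 v=5: → [18,32); WM=27
i=19 t=27 v=7: → [18,32); WM=27
i=20 t=12 v=2: DROP (t<27-1); WM=27
i=21 t=15 v=3: DROP (t<27-1); WM=27
i=22 t=28 v=9: → [18,33); WM=28
i=23 t=29 v=8: → [18,34); WM=29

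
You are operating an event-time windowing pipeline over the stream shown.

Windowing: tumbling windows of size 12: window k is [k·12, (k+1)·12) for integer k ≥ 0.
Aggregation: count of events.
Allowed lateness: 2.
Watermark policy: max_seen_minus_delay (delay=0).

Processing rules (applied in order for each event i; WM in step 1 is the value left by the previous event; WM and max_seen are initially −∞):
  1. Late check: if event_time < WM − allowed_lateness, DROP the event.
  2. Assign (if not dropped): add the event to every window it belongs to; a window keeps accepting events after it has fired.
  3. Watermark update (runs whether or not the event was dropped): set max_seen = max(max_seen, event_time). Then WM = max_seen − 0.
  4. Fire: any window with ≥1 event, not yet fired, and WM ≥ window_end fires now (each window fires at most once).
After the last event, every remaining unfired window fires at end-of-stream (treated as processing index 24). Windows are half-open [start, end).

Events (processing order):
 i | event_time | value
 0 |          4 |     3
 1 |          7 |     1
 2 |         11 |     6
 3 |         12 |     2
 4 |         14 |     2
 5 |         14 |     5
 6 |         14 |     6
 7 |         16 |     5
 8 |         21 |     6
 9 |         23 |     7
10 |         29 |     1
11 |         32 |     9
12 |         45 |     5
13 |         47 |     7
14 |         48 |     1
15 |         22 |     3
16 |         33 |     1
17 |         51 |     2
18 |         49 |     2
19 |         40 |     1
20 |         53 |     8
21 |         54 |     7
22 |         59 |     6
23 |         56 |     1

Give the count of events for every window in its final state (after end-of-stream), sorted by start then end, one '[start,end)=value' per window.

[0,12)=3 [12,24)=7 [24,36)=2 [36,48)=2 [48,60)=6

i=0 t=4 v=3: → [0,12); WM=4
i=1 t=7 v=1: → [0,12); WM=7
i=2 t=11 v=6: → [0,12); WM=11
i=3 t=12 v=2: → [12,24); WM=12; [0,12) fires=3
i=4 t=14 v=2: → [12,24); WM=14
i=5 t=14 v=5: → [12,24); WM=14
i=6 t=14 v=6: → [12,24); WM=14
i=7 t=16 v=5: → [12,24); WM=16
i=8 t=21 v=6: → [12,24); WM=21
i=9 t=23 v=7: → [12,24); WM=23
i=10 t=29 v=1: → [24,36); WM=29; [12,24) fires=7
i=11 t=32 v=9: → [24,36); WM=32
i=12 t=45 v=5: → [36,48); WM=45; [24,36) fires=2
i=13 t=47 v=7: → [36,48); WM=47
i=14 t=48 v=1: → [48,60); WM=48; [36,48) fires=2
i=15 t=22 v=3: DROP (t<48-2); WM=48
i=16 t=33 v=1: DROP (t<48-2); WM=48
i=17 t=51 v=2: → [48,60); WM=51
i=18 t=49 v=2: → [48,60); WM=51
i=19 t=40 v=1: DROP (t<51-2); WM=51
i=20 t=53 v=8: → [48,60); WM=53
i=21 t=54 v=7: → [48,60); WM=54
i=22 t=59 v=6: → [48,60); WM=59
i=23 t=56 v=1: DROP (t<59-2); WM=59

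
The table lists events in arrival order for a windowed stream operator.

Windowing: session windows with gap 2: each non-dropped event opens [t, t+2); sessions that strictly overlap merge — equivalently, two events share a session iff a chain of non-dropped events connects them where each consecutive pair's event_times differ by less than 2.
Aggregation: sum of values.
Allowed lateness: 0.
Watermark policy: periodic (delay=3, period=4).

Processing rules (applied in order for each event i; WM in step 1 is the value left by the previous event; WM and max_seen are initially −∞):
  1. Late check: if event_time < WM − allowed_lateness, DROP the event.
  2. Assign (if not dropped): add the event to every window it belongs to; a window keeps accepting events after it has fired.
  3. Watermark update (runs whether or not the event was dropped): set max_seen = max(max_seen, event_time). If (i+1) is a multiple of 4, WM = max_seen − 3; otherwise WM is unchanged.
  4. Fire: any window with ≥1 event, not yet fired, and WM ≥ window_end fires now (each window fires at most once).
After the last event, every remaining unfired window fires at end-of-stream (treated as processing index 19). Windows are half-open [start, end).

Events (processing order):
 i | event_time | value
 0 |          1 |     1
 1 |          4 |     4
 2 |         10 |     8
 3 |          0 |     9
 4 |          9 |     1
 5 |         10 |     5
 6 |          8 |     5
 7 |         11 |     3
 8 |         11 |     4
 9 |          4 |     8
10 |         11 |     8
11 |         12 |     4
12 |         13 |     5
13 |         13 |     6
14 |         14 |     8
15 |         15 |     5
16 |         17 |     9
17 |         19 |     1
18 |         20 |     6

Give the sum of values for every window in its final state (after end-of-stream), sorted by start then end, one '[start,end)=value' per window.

[0,3)=10 [4,6)=4 [8,17)=62 [17,19)=9 [19,22)=7

i=0 t=1 v=1: → [1,3); WM=−∞
i=1 t=4 v=4: → [4,6); WM=−∞
i=2 t=10 v=8: → [10,12); WM=−∞
i=3 t=0 v=9: → [0,3); WM=7
i=4 t=9 v=1: → [9,12); WM=7
i=5 t=10 v=5: → [9,12); WM=7
i=6 t=8 v=5: → [8,12); WM=7
i=7 t=11 v=3: → [8,13); WM=8
i=8 t=11 v=4: → [8,13); WM=8
i=9 t=4 v=8: DROP (t<8-0); WM=8
i=10 t=11 v=8: → [8,13); WM=8
i=11 t=12 v=4: → [8,14); WM=9
i=12 t=13 v=5: → [8,15); WM=9
i=13 t=13 v=6: → [8,15); WM=9
i=14 t=14 v=8: → [8,16); WM=9
i=15 t=15 v=5: → [8,17); WM=12
i=16 t=17 v=9: → [17,19); WM=12
i=17 t=19 v=1: → [19,21); WM=12
i=18 t=20 v=6: → [19,22); WM=12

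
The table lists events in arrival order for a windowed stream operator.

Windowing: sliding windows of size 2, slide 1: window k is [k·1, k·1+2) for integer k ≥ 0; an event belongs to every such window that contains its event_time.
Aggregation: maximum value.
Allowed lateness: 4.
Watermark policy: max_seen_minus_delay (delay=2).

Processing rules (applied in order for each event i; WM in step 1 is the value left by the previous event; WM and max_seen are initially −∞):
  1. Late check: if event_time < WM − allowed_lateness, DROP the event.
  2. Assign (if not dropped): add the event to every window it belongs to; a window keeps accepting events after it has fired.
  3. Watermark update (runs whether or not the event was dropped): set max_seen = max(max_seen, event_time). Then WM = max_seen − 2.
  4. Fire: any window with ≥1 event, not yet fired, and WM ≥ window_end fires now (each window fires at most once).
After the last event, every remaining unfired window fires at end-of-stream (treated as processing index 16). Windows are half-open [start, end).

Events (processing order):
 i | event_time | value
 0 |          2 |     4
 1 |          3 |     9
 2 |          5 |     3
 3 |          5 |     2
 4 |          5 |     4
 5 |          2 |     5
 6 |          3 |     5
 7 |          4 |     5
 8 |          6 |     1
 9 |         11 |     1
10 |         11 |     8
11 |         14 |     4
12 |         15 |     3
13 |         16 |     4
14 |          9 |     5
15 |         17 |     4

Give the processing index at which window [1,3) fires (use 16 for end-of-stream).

2

i=0 t=2 v=4: → [2,4),[1,3); WM=0
i=1 t=3 v=9: → [3,5),[2,4); WM=1
i=2 t=5 v=3: → [5,7),[4,6); WM=3; [1,3) fires=4
i=3 t=5 v=2: → [5,7),[4,6); WM=3
i=4 t=5 v=4: → [5,7),[4,6); WM=3
i=5 t=2 v=5: → [2,4),[1,3); WM=3
i=6 t=3 v=5: → [3,5),[2,4); WM=3
i=7 t=4 v=5: → [4,6),[3,5); WM=3
i=8 t=6 v=1: → [6,8),[5,7); WM=4; [2,4) fires=9
i=9 t=11 v=1: → [11,13),[10,12); WM=9; [3,5) fires=9 [4,6) fires=5 [5,7) fires=4 [6,8) fires=1
i=10 t=11 v=8: → [11,13),[10,12); WM=9
i=11 t=14 v=4: → [14,16),[13,15); WM=12; [10,12) fires=8
i=12 t=15 v=3: → [15,17),[14,16); WM=13; [11,13) fires=8
i=13 t=16 v=4: → [16,18),[15,17); WM=14
i=14 t=9 v=5: DROP (t<14-4); WM=14
i=15 t=17 v=4: → [17,19),[16,18); WM=15; [13,15) fires=4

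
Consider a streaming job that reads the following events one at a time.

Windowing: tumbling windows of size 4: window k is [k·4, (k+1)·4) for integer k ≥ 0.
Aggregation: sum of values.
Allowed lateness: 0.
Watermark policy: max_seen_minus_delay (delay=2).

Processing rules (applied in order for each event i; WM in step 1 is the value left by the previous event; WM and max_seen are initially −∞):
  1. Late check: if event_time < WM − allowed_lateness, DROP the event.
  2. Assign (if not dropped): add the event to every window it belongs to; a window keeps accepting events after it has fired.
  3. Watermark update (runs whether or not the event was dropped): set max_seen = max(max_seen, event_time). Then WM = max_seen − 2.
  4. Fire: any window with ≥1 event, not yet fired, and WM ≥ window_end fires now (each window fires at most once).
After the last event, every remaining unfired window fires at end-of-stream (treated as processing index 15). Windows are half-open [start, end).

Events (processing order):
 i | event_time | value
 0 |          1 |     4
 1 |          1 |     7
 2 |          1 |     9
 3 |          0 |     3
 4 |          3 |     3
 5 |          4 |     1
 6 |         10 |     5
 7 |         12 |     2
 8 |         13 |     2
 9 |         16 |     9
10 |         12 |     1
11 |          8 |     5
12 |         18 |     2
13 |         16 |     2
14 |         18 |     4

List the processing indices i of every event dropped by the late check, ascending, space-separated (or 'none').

i=0 t=1 v=4: → [0,4); WM=-1
i=1 t=1 v=7: → [0,4); WM=-1
i=2 t=1 v=9: → [0,4); WM=-1
i=3 t=0 v=3: → [0,4); WM=-1
i=4 t=3 v=3: → [0,4); WM=1
i=5 t=4 v=1: → [4,8); WM=2
i=6 t=10 v=5: → [8,12); WM=8; [0,4) fires=26 [4,8) fires=1
i=7 t=12 v=2: → [12,16); WM=10
i=8 t=13 v=2: → [12,16); WM=11
i=9 t=16 v=9: → [16,20); WM=14; [8,12) fires=5
i=10 t=12 v=1: DROP (t<14-0); WM=14
i=11 t=8 v=5: DROP (t<14-0); WM=14
i=12 t=18 v=2: → [16,20); WM=16; [12,16) fires=4
i=13 t=16 v=2: → [16,20); WM=16
i=14 t=18 v=4: → [16,20); WM=16

10 11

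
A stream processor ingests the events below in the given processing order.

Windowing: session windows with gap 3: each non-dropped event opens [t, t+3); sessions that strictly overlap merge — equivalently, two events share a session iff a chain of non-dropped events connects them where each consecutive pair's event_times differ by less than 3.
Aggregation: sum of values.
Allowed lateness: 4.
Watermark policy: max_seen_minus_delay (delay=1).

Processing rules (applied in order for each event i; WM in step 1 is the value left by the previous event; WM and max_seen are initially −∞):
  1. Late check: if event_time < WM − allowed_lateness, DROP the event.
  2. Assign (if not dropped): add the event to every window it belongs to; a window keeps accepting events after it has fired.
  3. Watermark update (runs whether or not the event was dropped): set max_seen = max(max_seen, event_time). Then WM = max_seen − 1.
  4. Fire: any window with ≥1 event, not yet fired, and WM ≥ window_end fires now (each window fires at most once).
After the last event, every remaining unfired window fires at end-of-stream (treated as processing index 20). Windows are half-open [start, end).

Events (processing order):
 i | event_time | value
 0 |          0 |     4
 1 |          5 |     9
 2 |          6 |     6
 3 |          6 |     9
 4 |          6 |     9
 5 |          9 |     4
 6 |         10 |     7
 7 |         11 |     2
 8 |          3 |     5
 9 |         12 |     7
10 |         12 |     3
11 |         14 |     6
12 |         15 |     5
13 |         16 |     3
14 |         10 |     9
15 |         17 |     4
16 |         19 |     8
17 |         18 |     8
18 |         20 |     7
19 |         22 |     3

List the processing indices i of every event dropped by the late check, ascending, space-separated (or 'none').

i=0 t=0 v=4: → [0,3); WM=-1
i=1 t=5 v=9: → [5,8); WM=4
i=2 t=6 v=6: → [5,9); WM=5
i=3 t=6 v=9: → [5,9); WM=5
i=4 t=6 v=9: → [5,9); WM=5
i=5 t=9 v=4: → [9,12); WM=8
i=6 t=10 v=7: → [9,13); WM=9
i=7 t=11 v=2: → [9,14); WM=10
i=8 t=3 v=5: DROP (t<10-4); WM=10
i=9 t=12 v=7: → [9,15); WM=11
i=10 t=12 v=3: → [9,15); WM=11
i=11 t=14 v=6: → [9,17); WM=13
i=12 t=15 v=5: → [9,18); WM=14
i=13 t=16 v=3: → [9,19); WM=15
i=14 t=10 v=9: DROP (t<15-4); WM=15
i=15 t=17 v=4: → [9,20); WM=16
i=16 t=19 v=8: → [9,22); WM=18
i=17 t=18 v=8: → [9,22); WM=18
i=18 t=20 v=7: → [9,23); WM=19
i=19 t=22 v=3: → [9,25); WM=21

8 14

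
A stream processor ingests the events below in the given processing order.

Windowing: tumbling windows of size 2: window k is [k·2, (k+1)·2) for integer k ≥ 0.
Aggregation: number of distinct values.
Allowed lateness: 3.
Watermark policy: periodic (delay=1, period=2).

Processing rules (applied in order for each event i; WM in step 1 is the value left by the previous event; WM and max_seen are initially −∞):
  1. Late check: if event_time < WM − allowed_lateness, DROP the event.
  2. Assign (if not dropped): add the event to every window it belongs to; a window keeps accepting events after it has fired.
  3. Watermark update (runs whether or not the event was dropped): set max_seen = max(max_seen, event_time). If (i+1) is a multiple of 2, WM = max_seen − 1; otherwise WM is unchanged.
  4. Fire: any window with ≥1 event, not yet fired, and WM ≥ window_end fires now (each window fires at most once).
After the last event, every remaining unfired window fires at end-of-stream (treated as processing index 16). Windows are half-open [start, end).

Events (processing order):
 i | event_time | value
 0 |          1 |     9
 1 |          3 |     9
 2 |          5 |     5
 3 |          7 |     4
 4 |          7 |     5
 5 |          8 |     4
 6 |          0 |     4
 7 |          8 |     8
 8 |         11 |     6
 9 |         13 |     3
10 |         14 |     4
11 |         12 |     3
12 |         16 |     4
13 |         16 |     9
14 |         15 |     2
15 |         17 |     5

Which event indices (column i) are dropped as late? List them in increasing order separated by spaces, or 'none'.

6

i=0 t=1 v=9: → [0,2); WM=−∞
i=1 t=3 v=9: → [2,4); WM=2; [0,2) fires=1
i=2 t=5 v=5: → [4,6); WM=2
i=3 t=7 v=4: → [6,8); WM=6; [2,4) fires=1 [4,6) fires=1
i=4 t=7 v=5: → [6,8); WM=6
i=5 t=8 v=4: → [8,10); WM=7
i=6 t=0 v=4: DROP (t<7-3); WM=7
i=7 t=8 v=8: → [8,10); WM=7
i=8 t=11 v=6: → [10,12); WM=7
i=9 t=13 v=3: → [12,14); WM=12; [6,8) fires=2 [8,10) fires=2 [10,12) fires=1
i=10 t=14 v=4: → [14,16); WM=12
i=11 t=12 v=3: → [12,14); WM=13
i=12 t=16 v=4: → [16,18); WM=13
i=13 t=16 v=9: → [16,18); WM=15; [12,14) fires=1
i=14 t=15 v=2: → [14,16); WM=15
i=15 t=17 v=5: → [16,18); WM=16; [14,16) fires=2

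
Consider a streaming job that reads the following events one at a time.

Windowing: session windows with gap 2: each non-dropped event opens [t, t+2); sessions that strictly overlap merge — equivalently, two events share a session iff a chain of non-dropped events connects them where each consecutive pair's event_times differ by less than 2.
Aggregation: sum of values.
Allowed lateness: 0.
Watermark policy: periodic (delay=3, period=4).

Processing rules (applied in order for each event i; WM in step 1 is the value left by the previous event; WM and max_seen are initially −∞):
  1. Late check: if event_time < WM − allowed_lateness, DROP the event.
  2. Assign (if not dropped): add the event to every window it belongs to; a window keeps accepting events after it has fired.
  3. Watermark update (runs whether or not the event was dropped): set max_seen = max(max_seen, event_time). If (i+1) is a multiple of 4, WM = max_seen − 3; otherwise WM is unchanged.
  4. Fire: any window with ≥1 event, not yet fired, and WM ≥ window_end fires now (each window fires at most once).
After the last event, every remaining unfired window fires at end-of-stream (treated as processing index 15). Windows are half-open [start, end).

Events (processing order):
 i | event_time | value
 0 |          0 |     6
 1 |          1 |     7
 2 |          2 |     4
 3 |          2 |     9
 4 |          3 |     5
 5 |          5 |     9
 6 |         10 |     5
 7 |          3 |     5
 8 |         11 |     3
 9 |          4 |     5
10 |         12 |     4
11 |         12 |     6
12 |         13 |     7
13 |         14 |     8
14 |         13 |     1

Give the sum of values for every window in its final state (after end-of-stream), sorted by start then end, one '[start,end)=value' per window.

i=0 t=0 v=6: → [0,2); WM=−∞
i=1 t=1 v=7: → [0,3); WM=−∞
i=2 t=2 v=4: → [0,4); WM=−∞
i=3 t=2 v=9: → [0,4); WM=-1
i=4 t=3 v=5: → [0,5); WM=-1
i=5 t=5 v=9: → [5,7); WM=-1
i=6 t=10 v=5: → [10,12); WM=-1
i=7 t=3 v=5: → [0,5); WM=7
i=8 t=11 v=3: → [10,13); WM=7
i=9 t=4 v=5: DROP (t<7-0); WM=7
i=10 t=12 v=4: → [10,14); WM=7
i=11 t=12 v=6: → [10,14); WM=9
i=12 t=13 v=7: → [10,15); WM=9
i=13 t=14 v=8: → [10,16); WM=9
i=14 t=13 v=1: → [10,16); WM=9

[0,5)=36 [5,7)=9 [10,16)=34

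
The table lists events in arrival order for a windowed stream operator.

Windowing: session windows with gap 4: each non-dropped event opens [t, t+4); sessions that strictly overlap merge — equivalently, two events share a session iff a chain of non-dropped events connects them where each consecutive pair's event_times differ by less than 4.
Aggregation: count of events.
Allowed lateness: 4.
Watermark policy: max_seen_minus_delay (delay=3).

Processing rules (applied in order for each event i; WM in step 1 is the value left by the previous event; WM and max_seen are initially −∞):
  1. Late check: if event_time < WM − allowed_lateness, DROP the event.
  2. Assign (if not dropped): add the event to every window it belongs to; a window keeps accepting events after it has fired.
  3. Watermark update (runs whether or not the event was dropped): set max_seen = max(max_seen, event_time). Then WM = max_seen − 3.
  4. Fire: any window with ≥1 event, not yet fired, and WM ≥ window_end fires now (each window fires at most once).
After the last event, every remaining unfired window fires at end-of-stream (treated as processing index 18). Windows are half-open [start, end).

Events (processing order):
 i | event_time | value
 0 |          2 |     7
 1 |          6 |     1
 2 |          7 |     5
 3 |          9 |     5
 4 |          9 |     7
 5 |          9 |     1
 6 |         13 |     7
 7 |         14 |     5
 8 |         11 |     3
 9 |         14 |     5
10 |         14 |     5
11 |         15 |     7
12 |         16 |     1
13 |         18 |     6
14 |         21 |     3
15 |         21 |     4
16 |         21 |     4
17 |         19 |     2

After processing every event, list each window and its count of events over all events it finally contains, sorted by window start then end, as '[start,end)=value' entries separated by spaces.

[2,6)=1 [6,25)=17

i=0 t=2 v=7: → [2,6); WM=-1
i=1 t=6 v=1: → [6,10); WM=3
i=2 t=7 v=5: → [6,11); WM=4
i=3 t=9 v=5: → [6,13); WM=6
i=4 t=9 v=7: → [6,13); WM=6
i=5 t=9 v=1: → [6,13); WM=6
i=6 t=13 v=7: → [13,17); WM=10
i=7 t=14 v=5: → [13,18); WM=11
i=8 t=11 v=3: → [6,18); WM=11
i=9 t=14 v=5: → [6,18); WM=11
i=10 t=14 v=5: → [6,18); WM=11
i=11 t=15 v=7: → [6,19); WM=12
i=12 t=16 v=1: → [6,20); WM=13
i=13 t=18 v=6: → [6,22); WM=15
i=14 t=21 v=3: → [6,25); WM=18
i=15 t=21 v=4: → [6,25); WM=18
i=16 t=21 v=4: → [6,25); WM=18
i=17 t=19 v=2: → [6,25); WM=18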